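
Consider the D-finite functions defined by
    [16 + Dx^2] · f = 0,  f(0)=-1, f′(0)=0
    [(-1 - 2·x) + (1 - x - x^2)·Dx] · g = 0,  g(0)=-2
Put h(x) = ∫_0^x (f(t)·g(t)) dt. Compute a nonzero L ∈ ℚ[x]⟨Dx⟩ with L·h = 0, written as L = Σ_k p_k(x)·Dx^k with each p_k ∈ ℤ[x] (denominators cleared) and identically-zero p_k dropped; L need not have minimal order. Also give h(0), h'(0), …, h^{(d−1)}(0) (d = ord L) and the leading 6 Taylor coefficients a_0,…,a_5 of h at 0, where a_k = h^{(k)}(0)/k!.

f: a_k = -1, 0, 8, 0, -32/3, 0, …
g: a_k = -2, -2, -4, -6, -10, -16, …
L₀ := L_f ⊗_s L_g (sym. prod.), ord ≤ 2.
∫: right-multiply L₀ by Dx.
L = (-14 + 16·x + 16·x^2)·Dx + (2 + 4·x)·Dx^2 + (-1 + x + x^2)·Dx^3  (order 3).
h: a_k = 0, 2, 1, -4, -5/2, -2/15, …
ICs: h(0) = 0, h′(0) = 2, h′′(0) = 2.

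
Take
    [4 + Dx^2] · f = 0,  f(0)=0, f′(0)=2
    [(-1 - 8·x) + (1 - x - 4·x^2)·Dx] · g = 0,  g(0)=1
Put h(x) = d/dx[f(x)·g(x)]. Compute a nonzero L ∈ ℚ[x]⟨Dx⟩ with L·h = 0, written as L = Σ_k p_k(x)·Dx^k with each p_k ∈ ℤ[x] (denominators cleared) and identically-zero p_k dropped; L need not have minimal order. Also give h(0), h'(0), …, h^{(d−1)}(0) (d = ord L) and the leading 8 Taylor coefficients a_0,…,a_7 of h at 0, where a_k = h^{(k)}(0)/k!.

L = (18 - 8·x - 28·x^2 + 32·x^3 + 64·x^4) + (4 + 34·x + 24·x^2 + 64·x^3)·Dx + (-1 + x^2 + 8·x^3 + 16·x^4)·Dx^2  (order 2).
h: a_k = 2, 4, 26, 200/3, 258, 3548/5, 102262/45, 2010224/315, …
ICs: h(0) = 2, h′(0) = 4.

f: a_k = 0, 2, 0, -4/3, 0, 4/15, 0, -8/315, …
g: a_k = 1, 1, 5, 9, 29, 65, 181, 441, …
L₀ := L_f ⊗_s L_g (sym. prod.), ord ≤ 2.
Differentiate: ansatz ord ≤ ord L₀ ⇒ L.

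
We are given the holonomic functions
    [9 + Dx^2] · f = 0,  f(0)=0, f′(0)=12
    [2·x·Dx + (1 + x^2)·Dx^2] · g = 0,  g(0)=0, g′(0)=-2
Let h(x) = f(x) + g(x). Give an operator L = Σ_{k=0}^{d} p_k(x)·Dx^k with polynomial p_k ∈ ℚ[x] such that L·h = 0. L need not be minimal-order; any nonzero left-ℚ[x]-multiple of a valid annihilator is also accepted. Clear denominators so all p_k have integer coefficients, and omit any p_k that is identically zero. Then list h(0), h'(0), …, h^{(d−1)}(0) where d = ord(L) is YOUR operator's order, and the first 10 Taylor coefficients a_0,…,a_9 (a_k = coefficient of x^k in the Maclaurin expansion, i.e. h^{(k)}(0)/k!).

f: a_k = 0, 12, 0, -18, 0, 81/10, 0, -243/140, 0, 243/1120, …
g: a_k = 0, -2, 0, 2/3, 0, -2/5, 0, 2/7, 0, -2/9, …
f+g: L₀ = lclm(L_f,L_g), ord ≤ 2+2.
L = (-54·x + 540·x^3 + 162·x^5)·Dx + (63 + 279·x^2 + 297·x^4 + 81·x^6)·Dx^2 + (-6·x + 60·x^3 + 18·x^5)·Dx^3 + (7 + 31·x^2 + 33·x^4 + 9·x^6)·Dx^4  (order 4).
h: a_k = 0, 10, 0, -52/3, 0, 77/10, 0, -29/20, 0, -53/10080, …
ICs: h(0) = 0, h′(0) = 10, h′′(0) = 0, h′′′(0) = -104.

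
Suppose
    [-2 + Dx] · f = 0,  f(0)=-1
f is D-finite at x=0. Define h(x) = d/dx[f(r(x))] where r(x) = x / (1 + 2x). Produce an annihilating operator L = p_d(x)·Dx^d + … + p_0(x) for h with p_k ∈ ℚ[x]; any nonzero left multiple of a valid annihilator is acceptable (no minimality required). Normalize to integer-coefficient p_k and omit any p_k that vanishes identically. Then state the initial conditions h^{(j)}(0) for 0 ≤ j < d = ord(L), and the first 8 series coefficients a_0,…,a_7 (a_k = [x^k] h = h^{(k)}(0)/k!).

L = (-2 - 8·x) + (-1 - 4·x - 4·x^2)·Dx  (order 1).
h: a_k = -2, 4, -4, -8/3, 76/3, -1208/15, 8728/45, -125456/315, …
ICs: h(0) = -2.

f: a_k = -1, -2, -2, -4/3, -2/3, -4/15, -4/45, -8/315, …
h₀=f(r): pull back L_f along r ⇒ L₀.
h₀' ⇒ L via d/dx closure of L₀.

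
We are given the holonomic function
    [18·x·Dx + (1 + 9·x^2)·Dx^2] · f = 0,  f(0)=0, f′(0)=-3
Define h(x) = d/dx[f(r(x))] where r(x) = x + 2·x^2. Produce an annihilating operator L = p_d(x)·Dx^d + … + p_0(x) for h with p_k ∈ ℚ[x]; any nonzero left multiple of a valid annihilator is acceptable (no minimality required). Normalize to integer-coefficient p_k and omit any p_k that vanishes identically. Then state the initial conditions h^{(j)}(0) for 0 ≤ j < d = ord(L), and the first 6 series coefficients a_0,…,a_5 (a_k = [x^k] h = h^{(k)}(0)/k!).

L = (-4 + 18·x + 144·x^2 + 432·x^3 + 432·x^4) + (1 + 4·x + 9·x^2 + 72·x^3 + 180·x^4 + 144·x^5)·Dx  (order 1).
h: a_k = -3, -12, 27, 216, 297, -2484, …
ICs: h(0) = -3.

f: a_k = 0, -3, 0, 9, 0, -243/5, …
Substitute x→r, Dx→(1/r')Dx; clear ⇒ L₀.
h=h₀': d/dx-closure on L₀ ⇒ L.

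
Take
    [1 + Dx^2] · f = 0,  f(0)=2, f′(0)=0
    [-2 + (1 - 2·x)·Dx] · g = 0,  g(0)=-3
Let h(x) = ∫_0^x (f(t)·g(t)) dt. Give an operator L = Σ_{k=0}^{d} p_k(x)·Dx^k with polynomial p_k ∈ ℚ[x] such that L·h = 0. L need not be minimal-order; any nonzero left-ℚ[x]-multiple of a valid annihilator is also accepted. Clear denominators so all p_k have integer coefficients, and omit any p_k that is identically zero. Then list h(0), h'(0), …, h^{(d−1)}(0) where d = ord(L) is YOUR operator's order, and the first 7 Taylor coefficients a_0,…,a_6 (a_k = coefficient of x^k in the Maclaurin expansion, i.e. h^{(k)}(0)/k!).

f: a_k = 2, 0, -1, 0, 1/12, 0, -1/360, …
g: a_k = -3, -6, -12, -24, -48, -96, -192, …
L₀ := L_f ⊗_s L_g (sym. prod.), ord ≤ 2.
h=∫h₀ ⇒ L = L₀·Dx.
L = (-1 + 2·x)·Dx + 4·Dx^2 + (-1 + 2·x)·Dx^3  (order 3).
h: a_k = 0, -6, -6, -7, -21/2, -337/20, -337/12, …
ICs: h(0) = 0, h′(0) = -6, h′′(0) = -12.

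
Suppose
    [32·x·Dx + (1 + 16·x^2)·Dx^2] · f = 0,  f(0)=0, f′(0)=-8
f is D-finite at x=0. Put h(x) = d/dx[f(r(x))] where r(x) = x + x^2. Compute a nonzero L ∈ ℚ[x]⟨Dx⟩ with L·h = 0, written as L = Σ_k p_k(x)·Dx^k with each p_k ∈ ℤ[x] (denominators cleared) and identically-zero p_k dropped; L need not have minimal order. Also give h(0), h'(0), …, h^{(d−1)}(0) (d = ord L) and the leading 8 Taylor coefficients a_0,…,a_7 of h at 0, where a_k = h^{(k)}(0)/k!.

f: a_k = 0, -8, 0, 128/3, 0, -2048/5, 0, 32768/7, …
L₀ from L_f via x↦r, Dx↦r'^{-1}Dx.
h₀' ⇒ L via d/dx closure of L₀.
L = (-2 + 32·x + 128·x^2 + 192·x^3 + 96·x^4) + (1 + 2·x + 16·x^2 + 64·x^3 + 80·x^4 + 32·x^5)·Dx  (order 1).
h: a_k = -8, -16, 128, 512, -1408, -12032, 4096, 229376, …
ICs: h(0) = -8.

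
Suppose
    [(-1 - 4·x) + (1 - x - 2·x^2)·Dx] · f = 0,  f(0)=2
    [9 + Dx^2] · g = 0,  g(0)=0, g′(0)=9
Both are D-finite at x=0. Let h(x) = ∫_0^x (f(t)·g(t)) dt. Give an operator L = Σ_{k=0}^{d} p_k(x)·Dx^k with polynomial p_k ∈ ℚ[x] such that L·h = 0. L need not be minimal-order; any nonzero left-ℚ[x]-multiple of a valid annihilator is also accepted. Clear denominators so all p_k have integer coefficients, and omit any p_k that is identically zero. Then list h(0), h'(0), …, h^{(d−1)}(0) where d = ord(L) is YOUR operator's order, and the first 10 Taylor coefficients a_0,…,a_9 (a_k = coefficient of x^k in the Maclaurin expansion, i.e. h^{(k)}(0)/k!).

L = (-5 + 9·x + 18·x^2)·Dx + (2 + 8·x)·Dx^2 + (-1 + x + 2·x^2)·Dx^3  (order 3).
h: a_k = 0, 0, 9, 6, 27/4, 63/5, 861/40, 729/20, 143037/2240, 31769/280, …
ICs: h(0) = 0, h′(0) = 0, h′′(0) = 18.

f: a_k = 2, 2, 6, 10, 22, 42, 86, 170, 342, 682, …
g: a_k = 0, 9, 0, -27/2, 0, 243/40, 0, -729/560, 0, 729/4480, …
Sym-product of L_f,L_g gives L₀ (≤ ord 2).
Integrate: L := L₀·Dx.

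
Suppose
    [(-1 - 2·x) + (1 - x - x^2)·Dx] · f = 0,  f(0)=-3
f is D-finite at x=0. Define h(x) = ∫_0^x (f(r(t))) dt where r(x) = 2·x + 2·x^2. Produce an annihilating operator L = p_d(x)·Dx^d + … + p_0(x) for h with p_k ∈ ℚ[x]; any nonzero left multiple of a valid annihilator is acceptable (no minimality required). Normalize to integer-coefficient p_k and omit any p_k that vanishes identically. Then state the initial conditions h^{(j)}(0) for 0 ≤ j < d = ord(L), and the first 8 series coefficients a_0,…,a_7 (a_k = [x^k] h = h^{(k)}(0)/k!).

f: a_k = -3, -3, -6, -9, -15, -24, -39, -63, …
h₀=f(r): pull back L_f along r ⇒ L₀.
h=∫h₀ ⇒ L = L₀·Dx.
L = (2 + 12·x + 24·x^2 + 16·x^3)·Dx + (-1 + 2·x + 6·x^2 + 8·x^3 + 4·x^4)·Dx^2  (order 2).
h: a_k = 0, -3, -3, -10, -30, -96, -324, -7848/7, …
ICs: h(0) = 0, h′(0) = -3.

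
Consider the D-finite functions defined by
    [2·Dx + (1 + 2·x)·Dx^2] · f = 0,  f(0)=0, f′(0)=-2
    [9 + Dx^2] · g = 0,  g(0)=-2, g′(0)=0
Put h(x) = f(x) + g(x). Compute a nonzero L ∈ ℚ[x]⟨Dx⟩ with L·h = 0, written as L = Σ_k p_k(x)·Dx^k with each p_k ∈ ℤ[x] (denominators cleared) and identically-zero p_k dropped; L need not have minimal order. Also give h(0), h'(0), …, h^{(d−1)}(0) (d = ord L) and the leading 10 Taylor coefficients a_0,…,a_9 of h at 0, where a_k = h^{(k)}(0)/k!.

L = (594 + 648·x + 648·x^2)·Dx + (153 + 630·x + 972·x^2 + 648·x^3)·Dx^2 + (66 + 72·x + 72·x^2)·Dx^3 + (17 + 70·x + 108·x^2 + 72·x^3)·Dx^4  (order 4).
h: a_k = -2, -2, 11, -8/3, -11/4, -32/5, 1523/120, -128/7, 70951/2240, -512/9, …
ICs: h(0) = -2, h′(0) = -2, h′′(0) = 22, h′′′(0) = -16.

f: a_k = 0, -2, 2, -8/3, 4, -32/5, 32/3, -128/7, 32, -512/9, …
g: a_k = -2, 0, 9, 0, -27/4, 0, 81/40, 0, -729/2240, 0, …
L₀ := lclm(L_f,L_g); ord L₀ ≤ 2+2.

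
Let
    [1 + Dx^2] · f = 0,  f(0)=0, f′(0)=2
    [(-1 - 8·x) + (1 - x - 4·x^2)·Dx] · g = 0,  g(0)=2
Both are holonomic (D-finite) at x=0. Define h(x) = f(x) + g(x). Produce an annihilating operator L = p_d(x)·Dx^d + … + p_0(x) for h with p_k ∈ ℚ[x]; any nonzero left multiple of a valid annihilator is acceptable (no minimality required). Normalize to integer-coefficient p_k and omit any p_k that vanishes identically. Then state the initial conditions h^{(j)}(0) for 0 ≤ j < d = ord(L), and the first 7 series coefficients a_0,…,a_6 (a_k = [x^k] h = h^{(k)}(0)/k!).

f: a_k = 0, 2, 0, -1/3, 0, 1/60, 0, …
g: a_k = 2, 2, 10, 18, 58, 130, 362, …
L₀ := lclm(L_f,L_g); ord L₀ ≤ 2+1.
L = (-55 - 486·x - 553·x^2 - 1488·x^3 - 80·x^4 - 128·x^5) + (11 + 11·x + 23·x^2 - 169·x^3 - 348·x^4 - 48·x^5 - 64·x^6)·Dx + (-55 - 486·x - 553·x^2 - 1488·x^3 - 80·x^4 - 128·x^5)·Dx^2 + (11 + 11·x + 23·x^2 - 169·x^3 - 348·x^4 - 48·x^5 - 64·x^6)·Dx^3  (order 3).
h: a_k = 2, 4, 10, 53/3, 58, 7801/60, 362, …
ICs: h(0) = 2, h′(0) = 4, h′′(0) = 20.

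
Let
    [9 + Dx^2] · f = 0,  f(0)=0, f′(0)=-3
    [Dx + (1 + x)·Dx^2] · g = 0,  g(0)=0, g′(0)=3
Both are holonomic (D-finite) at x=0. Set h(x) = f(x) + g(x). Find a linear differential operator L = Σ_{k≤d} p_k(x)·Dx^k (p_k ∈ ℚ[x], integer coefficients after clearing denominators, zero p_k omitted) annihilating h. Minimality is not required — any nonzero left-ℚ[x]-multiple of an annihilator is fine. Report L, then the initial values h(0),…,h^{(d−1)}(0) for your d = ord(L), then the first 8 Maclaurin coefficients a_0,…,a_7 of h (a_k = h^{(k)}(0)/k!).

L = (135 + 162·x + 81·x^2)·Dx + (99 + 261·x + 243·x^2 + 81·x^3)·Dx^2 + (15 + 18·x + 9·x^2)·Dx^3 + (11 + 29·x + 27·x^2 + 9·x^3)·Dx^4  (order 4).
h: a_k = 0, 0, -3/2, 11/2, -3/4, -57/40, -1/2, 69/80, …
ICs: h(0) = 0, h′(0) = 0, h′′(0) = -3, h′′′(0) = 33.

f: a_k = 0, -3, 0, 9/2, 0, -81/40, 0, 243/560, …
g: a_k = 0, 3, -3/2, 1, -3/4, 3/5, -1/2, 3/7, …
h₀=f+g: left-lcm gives L₀, ord ≤ 4.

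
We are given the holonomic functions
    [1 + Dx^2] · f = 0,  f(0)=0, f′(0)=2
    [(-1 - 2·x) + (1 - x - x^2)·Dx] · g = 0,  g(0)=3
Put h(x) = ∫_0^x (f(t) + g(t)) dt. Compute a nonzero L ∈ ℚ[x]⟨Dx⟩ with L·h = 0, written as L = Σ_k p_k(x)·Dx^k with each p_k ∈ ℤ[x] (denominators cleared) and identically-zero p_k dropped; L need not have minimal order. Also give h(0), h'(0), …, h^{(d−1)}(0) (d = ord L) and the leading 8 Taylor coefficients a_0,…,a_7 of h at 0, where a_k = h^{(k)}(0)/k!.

L = (-19 - 48·x - 31·x^2 - 24·x^3 - 5·x^4 - 2·x^5)·Dx + (5 - x - 4·x^2 - 7·x^3 - 6·x^4 - 3·x^5 - x^6)·Dx^2 + (-19 - 48·x - 31·x^2 - 24·x^3 - 5·x^4 - 2·x^5)·Dx^3 + (5 - x - 4·x^2 - 7·x^3 - 6·x^4 - 3·x^5 - x^6)·Dx^4  (order 4).
h: a_k = 0, 3, 5/2, 2, 13/6, 3, 1441/360, 39/7, …
ICs: h(0) = 0, h′(0) = 3, h′′(0) = 5, h′′′(0) = 12.

f: a_k = 0, 2, 0, -1/3, 0, 1/60, 0, -1/2520, …
g: a_k = 3, 3, 6, 9, 15, 24, 39, 63, …
Weyl lclm of L_f,L_g ⇒ L₀ (ord ≤ 3).
h=∫h₀ ⇒ L = L₀·Dx.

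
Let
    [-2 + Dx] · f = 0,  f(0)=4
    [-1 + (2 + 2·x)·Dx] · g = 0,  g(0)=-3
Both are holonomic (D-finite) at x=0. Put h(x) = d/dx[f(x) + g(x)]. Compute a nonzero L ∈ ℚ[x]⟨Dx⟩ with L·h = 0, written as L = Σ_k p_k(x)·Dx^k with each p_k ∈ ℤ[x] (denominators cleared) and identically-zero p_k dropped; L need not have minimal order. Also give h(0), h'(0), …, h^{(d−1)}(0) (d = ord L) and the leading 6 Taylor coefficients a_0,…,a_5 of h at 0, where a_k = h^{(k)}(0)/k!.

f: a_k = 4, 8, 8, 16/3, 8/3, 16/15, …
g: a_k = -3, -3/2, 3/8, -3/16, 15/128, -21/256, …
Sum ⇒ L₀ = lclm(L_f,L_g) in ℚ(x)⟨Dx⟩.
h₀' ⇒ L via d/dx closure of L₀.
L = (-14 - 8·x) + (-13 - 32·x - 16·x^2)·Dx + (10 + 18·x + 8·x^2)·Dx^2  (order 2).
h: a_k = 13/2, 67/4, 247/16, 1069/96, 3781/768, 19219/7680, …
ICs: h(0) = 13/2, h′(0) = 67/4.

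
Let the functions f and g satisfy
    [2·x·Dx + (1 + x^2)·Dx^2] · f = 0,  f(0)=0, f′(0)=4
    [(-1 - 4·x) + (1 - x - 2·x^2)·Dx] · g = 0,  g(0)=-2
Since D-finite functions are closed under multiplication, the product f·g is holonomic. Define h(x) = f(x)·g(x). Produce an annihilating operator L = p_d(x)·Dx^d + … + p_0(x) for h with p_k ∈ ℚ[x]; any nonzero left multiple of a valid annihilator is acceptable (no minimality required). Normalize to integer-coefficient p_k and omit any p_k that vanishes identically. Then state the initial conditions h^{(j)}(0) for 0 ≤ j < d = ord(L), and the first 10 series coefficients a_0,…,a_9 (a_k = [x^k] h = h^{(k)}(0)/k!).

f: a_k = 0, 4, 0, -4/3, 0, 4/5, 0, -4/7, 0, 4/9, …
g: a_k = -2, -2, -6, -10, -22, -42, -86, -170, -342, -682, …
L₀ := L_f ⊗_s L_g (sym. prod.), ord ≤ 2.
L = (4 + 2·x + 12·x^2) + (2 + 6·x + 4·x^2 + 12·x^3)·Dx + (-1 + x + x^2 + x^3 + 2·x^4)·Dx^2  (order 2).
h: a_k = 0, -8, -8, -64/3, -112/3, -408/5, -2344/15, -33424/105, -4416/7, -399544/315, …
ICs: h(0) = 0, h′(0) = -8.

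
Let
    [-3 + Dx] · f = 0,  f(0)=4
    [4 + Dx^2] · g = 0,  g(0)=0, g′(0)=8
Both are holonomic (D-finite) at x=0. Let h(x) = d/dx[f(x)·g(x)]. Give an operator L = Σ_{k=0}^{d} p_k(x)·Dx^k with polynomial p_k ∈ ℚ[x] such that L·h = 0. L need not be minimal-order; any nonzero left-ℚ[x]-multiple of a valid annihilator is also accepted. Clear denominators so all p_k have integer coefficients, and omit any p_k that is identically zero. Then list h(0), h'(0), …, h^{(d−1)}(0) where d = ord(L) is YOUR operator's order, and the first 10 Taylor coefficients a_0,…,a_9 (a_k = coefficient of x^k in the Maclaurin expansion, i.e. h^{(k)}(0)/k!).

L = 13 - 6·Dx + Dx^2  (order 2).
h: a_k = 32, 192, 368, 320, 244/3, -552/5, -6554/45, -272/3, -43079/1260, -12139/1890, …
ICs: h(0) = 32, h′(0) = 192.

f: a_k = 4, 12, 18, 18, 27/2, 81/10, 81/20, 243/140, 729/1120, 243/1120, …
g: a_k = 0, 8, 0, -16/3, 0, 16/15, 0, -32/315, 0, 16/2835, …
Sym-product of L_f,L_g gives L₀ (≤ ord 2).
h₀' ⇒ L via d/dx closure of L₀.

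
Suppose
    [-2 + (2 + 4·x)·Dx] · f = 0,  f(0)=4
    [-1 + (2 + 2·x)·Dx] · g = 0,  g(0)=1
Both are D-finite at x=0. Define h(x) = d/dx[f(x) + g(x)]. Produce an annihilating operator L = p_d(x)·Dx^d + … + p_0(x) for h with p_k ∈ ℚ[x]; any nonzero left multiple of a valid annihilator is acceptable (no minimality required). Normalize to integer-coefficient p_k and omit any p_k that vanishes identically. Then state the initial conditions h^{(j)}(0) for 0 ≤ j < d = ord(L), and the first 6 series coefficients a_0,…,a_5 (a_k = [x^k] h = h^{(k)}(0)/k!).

L = -3 + (-9 - 12·x)·Dx + (-2 - 6·x - 4·x^2)·Dx^2  (order 2).
h: a_k = 9/2, -17/4, 99/16, -325/32, 4515/256, -16191/512, …
ICs: h(0) = 9/2, h′(0) = -17/4.

f: a_k = 4, 4, -2, 2, -5/2, 7/2, …
g: a_k = 1, 1/2, -1/8, 1/16, -5/128, 7/256, …
L₀ := lclm(L_f,L_g); ord L₀ ≤ 1+1.
h₀' ⇒ L via d/dx closure of L₀.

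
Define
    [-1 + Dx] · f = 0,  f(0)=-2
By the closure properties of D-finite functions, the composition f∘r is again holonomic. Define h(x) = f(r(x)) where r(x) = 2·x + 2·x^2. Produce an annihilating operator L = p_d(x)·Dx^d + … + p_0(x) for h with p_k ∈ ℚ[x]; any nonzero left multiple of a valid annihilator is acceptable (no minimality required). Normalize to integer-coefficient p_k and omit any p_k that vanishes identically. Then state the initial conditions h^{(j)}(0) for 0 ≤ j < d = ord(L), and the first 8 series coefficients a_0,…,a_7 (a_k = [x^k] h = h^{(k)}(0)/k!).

f: a_k = -2, -2, -1, -1/3, -1/12, -1/60, -1/360, -1/2520, …
f∘r: x↦r, Dx↦Dx/r' in L_f ⇒ L₀.
L = (-2 - 4·x) + Dx  (order 1).
h: a_k = -2, -4, -8, -32/3, -40/3, -208/15, -608/45, -3712/315, …
ICs: h(0) = -2.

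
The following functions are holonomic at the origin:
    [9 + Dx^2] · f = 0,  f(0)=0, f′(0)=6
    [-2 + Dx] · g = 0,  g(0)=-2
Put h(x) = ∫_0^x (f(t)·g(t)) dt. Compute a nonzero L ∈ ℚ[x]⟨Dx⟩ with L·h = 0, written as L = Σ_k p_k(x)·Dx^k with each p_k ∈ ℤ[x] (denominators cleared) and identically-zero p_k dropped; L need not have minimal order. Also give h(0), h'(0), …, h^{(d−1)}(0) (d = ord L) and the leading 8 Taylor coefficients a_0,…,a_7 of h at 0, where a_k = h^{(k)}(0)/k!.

f: a_k = 0, 6, 0, -9, 0, 81/20, 0, -243/280, …
g: a_k = -2, -4, -4, -8/3, -4/3, -8/15, -8/45, -16/315, …
f·g: L₀ = L_f ⊗_s L_g, ord ≤ 2·1.
h=∫h₀ ⇒ L = L₀·Dx.
L = 13·Dx - 4·Dx^2 + Dx^3  (order 3).
h: a_k = 0, 0, -6, -8, -3/2, 4, 199/60, 23/35, …
ICs: h(0) = 0, h′(0) = 0, h′′(0) = -12.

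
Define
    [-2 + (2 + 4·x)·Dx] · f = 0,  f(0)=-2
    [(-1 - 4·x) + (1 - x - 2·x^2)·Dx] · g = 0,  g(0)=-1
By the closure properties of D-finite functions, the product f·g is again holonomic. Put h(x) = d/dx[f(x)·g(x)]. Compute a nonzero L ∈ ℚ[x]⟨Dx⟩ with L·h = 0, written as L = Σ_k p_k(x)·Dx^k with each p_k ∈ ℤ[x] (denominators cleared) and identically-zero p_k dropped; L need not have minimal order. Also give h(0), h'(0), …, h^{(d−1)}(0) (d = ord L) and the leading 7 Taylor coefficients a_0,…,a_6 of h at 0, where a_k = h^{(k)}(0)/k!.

L = (7 + 48·x + 99·x^2 + 100·x^3 + 60·x^4) + (-2 - 7·x - 3·x^2 + 22·x^3 + 44·x^4 + 24·x^5)·Dx  (order 1).
h: a_k = 4, 14, 48, 115, 625/2, 2817/4, 3451/2, …
ICs: h(0) = 4.

f: a_k = -2, -2, 1, -1, 5/4, -7/4, 21/8, …
g: a_k = -1, -1, -3, -5, -11, -21, -43, …
Product ⇒ symmetric product L₀, ord ≤ 1.
h₀' ⇒ L via d/dx closure of L₀.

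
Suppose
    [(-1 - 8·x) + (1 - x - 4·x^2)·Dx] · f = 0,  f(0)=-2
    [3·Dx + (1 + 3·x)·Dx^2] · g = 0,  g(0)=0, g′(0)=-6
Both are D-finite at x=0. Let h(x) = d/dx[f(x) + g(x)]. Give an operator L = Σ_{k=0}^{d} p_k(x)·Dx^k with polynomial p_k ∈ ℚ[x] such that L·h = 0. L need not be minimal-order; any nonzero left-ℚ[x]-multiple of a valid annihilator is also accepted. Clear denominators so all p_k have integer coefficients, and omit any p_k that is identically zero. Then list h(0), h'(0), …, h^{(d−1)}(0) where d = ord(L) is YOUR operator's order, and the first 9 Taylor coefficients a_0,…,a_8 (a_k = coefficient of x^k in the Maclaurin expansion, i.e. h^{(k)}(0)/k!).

f: a_k = -2, -2, -10, -18, -58, -130, -362, -882, -2330, …
g: a_k = 0, -6, 9, -18, 81/2, -486/5, 243, -4374/7, 6561/4, …
f+g: L₀ = lclm(L_f,L_g), ord ≤ 1+2.
h₀' ⇒ L via d/dx closure of L₀.
L = (342 + 2178·x + 6624·x^2 + 6336·x^3 + 6912·x^4) + (36 + 696·x + 4356·x^2 + 10176·x^3 + 12960·x^4 + 11520·x^5)·Dx + (-13 - 101·x - 191·x^2 + 225·x^3 + 1440·x^4 + 2928·x^5 + 2304·x^6)·Dx^2  (order 2).
h: a_k = -8, -2, -108, -70, -1136, -714, -10548, -5518, -92088, …
ICs: h(0) = -8, h′(0) = -2.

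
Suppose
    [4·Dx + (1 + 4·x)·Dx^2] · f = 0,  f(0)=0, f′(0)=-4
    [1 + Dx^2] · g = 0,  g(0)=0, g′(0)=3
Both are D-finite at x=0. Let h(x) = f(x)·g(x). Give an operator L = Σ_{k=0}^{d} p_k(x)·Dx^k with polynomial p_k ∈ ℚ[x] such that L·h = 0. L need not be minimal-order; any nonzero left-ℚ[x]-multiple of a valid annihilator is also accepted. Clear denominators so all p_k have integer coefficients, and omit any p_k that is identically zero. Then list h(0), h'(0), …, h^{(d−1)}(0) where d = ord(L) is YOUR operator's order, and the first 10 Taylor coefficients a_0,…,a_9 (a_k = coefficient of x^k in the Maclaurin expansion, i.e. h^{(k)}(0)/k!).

f: a_k = 0, -4, 8, -64/3, 64, -1024/5, 2048/3, -16384/7, 8192, -262144/9, …
g: a_k = 0, 3, 0, -1/2, 0, 1/40, 0, -1/1680, 0, 1/120960, …
Product ⇒ symmetric product L₀, ord ≤ 4.
L = (-147 - 144·x - 224·x^2 + 256·x^3 + 256·x^4) + (-56 - 160·x + 384·x^2 + 512·x^3)·Dx + (-150 - 160·x - 192·x^2 + 512·x^3 + 512·x^4)·Dx^2 + (-56 - 160·x + 384·x^2 + 512·x^3)·Dx^3 + (-3 - 16·x + 32·x^2 + 256·x^3 + 256·x^4)·Dx^4  (order 4).
h: a_k = 0, 0, -12, 24, -62, 188, -3623/6, 10081/5, -581267/84, 1017923/42, …
ICs: h(0) = 0, h′(0) = 0, h′′(0) = -24, h′′′(0) = 144.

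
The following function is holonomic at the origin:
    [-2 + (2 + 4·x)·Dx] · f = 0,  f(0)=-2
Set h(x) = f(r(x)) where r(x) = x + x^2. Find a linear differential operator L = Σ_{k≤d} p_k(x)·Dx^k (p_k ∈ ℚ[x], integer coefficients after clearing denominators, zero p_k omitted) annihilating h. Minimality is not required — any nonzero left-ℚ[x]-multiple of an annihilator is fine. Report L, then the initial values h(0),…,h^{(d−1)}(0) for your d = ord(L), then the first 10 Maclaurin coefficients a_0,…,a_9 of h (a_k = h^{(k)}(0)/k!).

L = (-1 - 2·x) + (1 + 2·x + 2·x^2)·Dx  (order 1).
h: a_k = -2, -2, -1, 1, -3/4, 1/4, 3/8, -7/8, 61/64, -27/64, …
ICs: h(0) = -2.

f: a_k = -2, -2, 1, -1, 5/4, -7/4, 21/8, -33/8, 429/64, -715/64, …
h₀=f(r): pull back L_f along r ⇒ L₀.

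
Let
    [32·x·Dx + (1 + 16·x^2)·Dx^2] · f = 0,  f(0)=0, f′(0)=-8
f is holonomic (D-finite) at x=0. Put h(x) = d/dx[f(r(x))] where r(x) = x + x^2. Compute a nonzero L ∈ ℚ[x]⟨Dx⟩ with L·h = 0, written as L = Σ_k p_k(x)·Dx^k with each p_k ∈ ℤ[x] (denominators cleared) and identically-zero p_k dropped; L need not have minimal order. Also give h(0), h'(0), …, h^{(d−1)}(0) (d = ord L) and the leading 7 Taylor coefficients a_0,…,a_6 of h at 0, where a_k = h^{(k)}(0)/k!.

L = (-2 + 32·x + 128·x^2 + 192·x^3 + 96·x^4) + (1 + 2·x + 16·x^2 + 64·x^3 + 80·x^4 + 32·x^5)·Dx  (order 1).
h: a_k = -8, -16, 128, 512, -1408, -12032, 4096, …
ICs: h(0) = -8.

f: a_k = 0, -8, 0, 128/3, 0, -2048/5, 0, …
L₀ from L_f via x↦r, Dx↦r'^{-1}Dx.
Derive L from L₀ (diff closure).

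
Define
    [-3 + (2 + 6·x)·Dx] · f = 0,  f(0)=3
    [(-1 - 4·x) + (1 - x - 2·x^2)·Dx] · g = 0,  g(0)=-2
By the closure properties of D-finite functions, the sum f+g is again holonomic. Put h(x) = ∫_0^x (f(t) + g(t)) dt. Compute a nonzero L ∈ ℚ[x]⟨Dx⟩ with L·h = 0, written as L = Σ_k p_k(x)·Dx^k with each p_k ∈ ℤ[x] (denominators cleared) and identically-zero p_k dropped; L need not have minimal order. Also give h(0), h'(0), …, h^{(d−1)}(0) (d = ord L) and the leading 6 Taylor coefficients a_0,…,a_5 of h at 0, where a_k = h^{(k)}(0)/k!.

L = (45 + 207·x + 306·x^2 + 360·x^3)·Dx + (-33 - 174·x - 573·x^2 - 1044·x^3 - 900·x^4)·Dx^2 + (-2 + 30·x + 138·x^2 - 38·x^3 - 504·x^4 - 360·x^5)·Dx^3  (order 3).
h: a_k = 0, 1, 5/4, -25/8, -79/64, -4031/640, …
ICs: h(0) = 0, h′(0) = 1, h′′(0) = 5/2.

f: a_k = 3, 9/2, -27/8, 81/16, -1215/128, 5103/256, …
g: a_k = -2, -2, -6, -10, -22, -42, …
Sum ⇒ L₀ = lclm(L_f,L_g) in ℚ(x)⟨Dx⟩.
h=∫h₀ ⇒ L = L₀·Dx.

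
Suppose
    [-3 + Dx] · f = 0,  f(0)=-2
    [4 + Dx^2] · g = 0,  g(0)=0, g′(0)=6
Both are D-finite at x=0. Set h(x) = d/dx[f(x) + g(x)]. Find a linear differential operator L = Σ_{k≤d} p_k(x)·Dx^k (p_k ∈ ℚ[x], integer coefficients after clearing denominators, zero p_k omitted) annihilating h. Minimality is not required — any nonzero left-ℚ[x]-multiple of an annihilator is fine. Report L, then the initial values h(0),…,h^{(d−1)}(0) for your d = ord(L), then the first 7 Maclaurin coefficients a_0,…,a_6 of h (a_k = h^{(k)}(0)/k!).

L = 12 - 4·Dx + 3·Dx^2 - Dx^3  (order 3).
h: a_k = 0, -18, -39, -27, -65/4, -243/20, -793/120, …
ICs: h(0) = 0, h′(0) = -18, h′′(0) = -78.

f: a_k = -2, -6, -9, -9, -27/4, -81/20, -81/40, …
g: a_k = 0, 6, 0, -4, 0, 4/5, 0, …
h₀=f+g: left-lcm gives L₀, ord ≤ 3.
h=h₀': d/dx-closure on L₀ ⇒ L.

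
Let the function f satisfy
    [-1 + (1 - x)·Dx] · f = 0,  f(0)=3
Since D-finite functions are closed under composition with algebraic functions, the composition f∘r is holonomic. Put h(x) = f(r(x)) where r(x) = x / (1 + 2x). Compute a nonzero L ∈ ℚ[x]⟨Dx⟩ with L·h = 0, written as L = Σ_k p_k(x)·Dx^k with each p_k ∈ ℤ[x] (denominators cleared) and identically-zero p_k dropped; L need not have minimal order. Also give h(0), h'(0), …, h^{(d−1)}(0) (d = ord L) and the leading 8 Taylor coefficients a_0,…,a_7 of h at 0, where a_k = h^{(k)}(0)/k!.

L = -1 + (1 + 3·x + 2·x^2)·Dx  (order 1).
h: a_k = 3, 3, -3, 3, -3, 3, -3, 3, …
ICs: h(0) = 3.

f: a_k = 3, 3, 3, 3, 3, 3, 3, 3, …
L₀ from L_f via x↦r, Dx↦r'^{-1}Dx.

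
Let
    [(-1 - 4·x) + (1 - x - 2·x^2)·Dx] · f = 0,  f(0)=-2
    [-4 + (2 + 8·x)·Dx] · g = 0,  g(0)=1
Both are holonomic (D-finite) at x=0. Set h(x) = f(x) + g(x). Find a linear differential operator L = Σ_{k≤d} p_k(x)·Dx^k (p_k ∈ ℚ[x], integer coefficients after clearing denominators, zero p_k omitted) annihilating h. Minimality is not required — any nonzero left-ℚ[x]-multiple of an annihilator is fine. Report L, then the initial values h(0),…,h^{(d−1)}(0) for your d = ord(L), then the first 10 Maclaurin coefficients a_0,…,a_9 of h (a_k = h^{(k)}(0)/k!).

f: a_k = -2, -2, -6, -10, -22, -42, -86, -170, -342, -682, …
g: a_k = 1, 2, -2, 4, -10, 28, -84, 264, -858, 2860, …
h₀=f+g: left-lcm gives L₀, ord ≤ 2.
L = (-16 - 84·x - 120·x^2 - 160·x^3) + (10 + 52·x + 204·x^2 + 400·x^3 + 400·x^4)·Dx + (1 - 7·x - 56·x^2 - 8·x^3 + 200·x^4 + 160·x^5)·Dx^2  (order 2).
h: a_k = -1, 0, -8, -6, -32, -14, -170, 94, -1200, 2178, …
ICs: h(0) = -1, h′(0) = 0.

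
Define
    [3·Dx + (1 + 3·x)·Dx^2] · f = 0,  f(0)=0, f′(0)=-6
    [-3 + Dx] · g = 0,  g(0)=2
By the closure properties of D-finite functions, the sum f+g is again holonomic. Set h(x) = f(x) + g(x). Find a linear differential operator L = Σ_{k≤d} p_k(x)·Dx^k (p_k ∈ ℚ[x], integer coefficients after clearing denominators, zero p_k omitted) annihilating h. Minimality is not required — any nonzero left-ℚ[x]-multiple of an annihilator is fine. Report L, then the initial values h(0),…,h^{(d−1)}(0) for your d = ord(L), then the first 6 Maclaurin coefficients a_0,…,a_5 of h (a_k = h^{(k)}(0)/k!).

L = (-27 - 27·x)·Dx + (3 - 18·x - 27·x^2)·Dx^2 + (2 + 9·x + 9·x^2)·Dx^3  (order 3).
h: a_k = 2, 0, 18, -9, 189/4, -1863/20, …
ICs: h(0) = 2, h′(0) = 0, h′′(0) = 36.

f: a_k = 0, -6, 9, -18, 81/2, -486/5, …
g: a_k = 2, 6, 9, 9, 27/4, 81/20, …
h₀=f+g: left-lcm gives L₀, ord ≤ 3.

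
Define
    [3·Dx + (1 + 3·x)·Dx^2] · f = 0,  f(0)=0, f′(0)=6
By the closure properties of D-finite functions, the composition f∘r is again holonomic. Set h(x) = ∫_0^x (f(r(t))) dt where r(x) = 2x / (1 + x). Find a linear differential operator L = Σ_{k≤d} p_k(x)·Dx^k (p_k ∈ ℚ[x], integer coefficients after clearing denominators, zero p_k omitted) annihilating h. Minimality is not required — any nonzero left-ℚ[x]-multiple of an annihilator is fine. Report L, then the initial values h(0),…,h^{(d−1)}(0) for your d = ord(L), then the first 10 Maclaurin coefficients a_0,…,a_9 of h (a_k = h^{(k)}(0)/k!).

f: a_k = 0, 6, -9, 18, -81/2, 486/5, -243, 4374/7, -6561/4, 4374, …
L₀ from L_f via x↦r, Dx↦r'^{-1}Dx.
h=∫₀ˣh₀: take L = L₀·Dx.
L = (8 + 14·x)·Dx^2 + (1 + 8·x + 7·x^2)·Dx^3  (order 3).
h: a_k = 0, 0, 6, -16, 57, -240, 5602/5, -39216/7, 411771/14, -480400/3, …
ICs: h(0) = 0, h′(0) = 0, h′′(0) = 12.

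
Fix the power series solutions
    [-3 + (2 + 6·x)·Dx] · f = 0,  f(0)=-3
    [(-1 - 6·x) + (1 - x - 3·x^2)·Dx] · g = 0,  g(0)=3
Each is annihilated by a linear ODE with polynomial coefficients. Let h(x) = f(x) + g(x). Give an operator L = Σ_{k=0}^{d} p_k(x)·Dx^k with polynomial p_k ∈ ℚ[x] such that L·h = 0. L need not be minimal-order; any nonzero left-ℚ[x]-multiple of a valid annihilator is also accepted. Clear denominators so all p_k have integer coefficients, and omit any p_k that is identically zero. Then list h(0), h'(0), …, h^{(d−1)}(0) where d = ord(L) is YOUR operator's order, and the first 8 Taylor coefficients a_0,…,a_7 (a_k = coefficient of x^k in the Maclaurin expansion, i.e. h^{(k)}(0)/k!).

f: a_k = -3, -9/2, 27/8, -81/16, 1215/128, -5103/256, 45927/1024, -216513/2048, …
g: a_k = 3, 3, 12, 21, 57, 120, 291, 651, …
L₀ := lclm(L_f,L_g); ord L₀ ≤ 1+1.
L = (57 + 297·x + 567·x^2 + 810·x^3) + (-41 - 246·x - 891·x^2 - 1998·x^3 - 2025·x^4)·Dx + (-2 + 38·x + 186·x^2 - 54·x^3 - 918·x^4 - 810·x^5)·Dx^2  (order 2).
h: a_k = 0, -3/2, 123/8, 255/16, 8511/128, 25617/256, 343911/1024, 1116735/2048, …
ICs: h(0) = 0, h′(0) = -3/2.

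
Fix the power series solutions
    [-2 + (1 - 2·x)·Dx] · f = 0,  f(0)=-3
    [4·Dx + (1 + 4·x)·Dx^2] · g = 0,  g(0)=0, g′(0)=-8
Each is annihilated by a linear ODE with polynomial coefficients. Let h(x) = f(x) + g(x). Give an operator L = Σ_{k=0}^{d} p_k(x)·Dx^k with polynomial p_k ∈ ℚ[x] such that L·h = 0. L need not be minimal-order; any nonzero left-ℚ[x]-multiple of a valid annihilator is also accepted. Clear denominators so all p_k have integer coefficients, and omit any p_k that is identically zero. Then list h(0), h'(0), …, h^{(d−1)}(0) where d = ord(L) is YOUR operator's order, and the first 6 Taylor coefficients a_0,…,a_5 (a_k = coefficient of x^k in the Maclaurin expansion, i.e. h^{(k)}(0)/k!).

L = (28 + 16·x)·Dx + (-1 + 40·x + 32·x^2)·Dx^2 + (-1 - 3·x + 6·x^2 + 8·x^3)·Dx^3  (order 3).
h: a_k = -3, -14, 4, -200/3, 80, -2528/5, …
ICs: h(0) = -3, h′(0) = -14, h′′(0) = 8.

f: a_k = -3, -6, -12, -24, -48, -96, …
g: a_k = 0, -8, 16, -128/3, 128, -2048/5, …
h₀=f+g: left-lcm gives L₀, ord ≤ 3.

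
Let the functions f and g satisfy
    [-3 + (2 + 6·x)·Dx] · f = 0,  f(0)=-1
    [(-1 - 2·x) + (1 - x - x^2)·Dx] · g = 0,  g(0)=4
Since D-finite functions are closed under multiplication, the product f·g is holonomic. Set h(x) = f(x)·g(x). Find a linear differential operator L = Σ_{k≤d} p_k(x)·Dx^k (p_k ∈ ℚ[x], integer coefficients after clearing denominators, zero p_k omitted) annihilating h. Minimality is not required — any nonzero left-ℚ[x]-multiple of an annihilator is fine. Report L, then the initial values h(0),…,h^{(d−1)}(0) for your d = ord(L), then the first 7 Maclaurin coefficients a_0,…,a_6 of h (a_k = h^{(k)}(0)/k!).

L = (5 + 7·x + 9·x^2) + (-2 - 4·x + 8·x^2 + 6·x^3)·Dx  (order 1).
h: a_k = -4, -10, -19/2, -105/4, -739/32, -4859/64, -10039/256, …
ICs: h(0) = -4.

f: a_k = -1, -3/2, 9/8, -27/16, 405/128, -1701/256, 15309/1024, …
g: a_k = 4, 4, 8, 12, 20, 32, 52, …
Product ⇒ symmetric product L₀, ord ≤ 1.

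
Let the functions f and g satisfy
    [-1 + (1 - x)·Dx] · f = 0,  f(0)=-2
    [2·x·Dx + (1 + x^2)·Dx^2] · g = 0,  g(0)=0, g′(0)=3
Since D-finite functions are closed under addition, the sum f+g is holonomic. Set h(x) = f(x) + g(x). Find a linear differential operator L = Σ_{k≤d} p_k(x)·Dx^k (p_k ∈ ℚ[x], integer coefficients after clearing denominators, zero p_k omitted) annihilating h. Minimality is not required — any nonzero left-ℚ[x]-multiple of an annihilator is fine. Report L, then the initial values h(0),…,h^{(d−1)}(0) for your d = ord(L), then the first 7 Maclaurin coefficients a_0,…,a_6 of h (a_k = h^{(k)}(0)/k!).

f: a_k = -2, -2, -2, -2, -2, -2, -2, …
g: a_k = 0, 3, 0, -1, 0, 3/5, 0, …
Sum ⇒ L₀ = lclm(L_f,L_g) in ℚ(x)⟨Dx⟩.
L = (-2 + 8·x + 6·x^2)·Dx + (4 - 2·x + 4·x^2 + 6·x^3)·Dx^2 + (-1 + x^4)·Dx^3  (order 3).
h: a_k = -2, 1, -2, -3, -2, -7/5, -2, …
ICs: h(0) = -2, h′(0) = 1, h′′(0) = -4.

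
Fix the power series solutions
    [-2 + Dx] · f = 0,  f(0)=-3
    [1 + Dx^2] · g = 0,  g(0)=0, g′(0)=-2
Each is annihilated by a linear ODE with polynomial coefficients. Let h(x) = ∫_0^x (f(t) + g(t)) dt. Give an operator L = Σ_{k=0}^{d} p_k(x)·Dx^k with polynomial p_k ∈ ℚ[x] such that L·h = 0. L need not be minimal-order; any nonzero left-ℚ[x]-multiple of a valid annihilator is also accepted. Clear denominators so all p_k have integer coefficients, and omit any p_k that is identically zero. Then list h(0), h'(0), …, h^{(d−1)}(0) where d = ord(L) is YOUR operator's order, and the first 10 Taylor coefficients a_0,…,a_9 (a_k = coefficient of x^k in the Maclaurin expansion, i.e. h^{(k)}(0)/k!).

L = -2·Dx + Dx^2 - 2·Dx^3 + Dx^4  (order 4).
h: a_k = 0, -3, -4, -2, -11/12, -2/5, -49/360, -4/105, -191/20160, -2/945, …
ICs: h(0) = 0, h′(0) = -3, h′′(0) = -8, h′′′(0) = -12.

f: a_k = -3, -6, -6, -4, -2, -4/5, -4/15, -8/105, -2/105, -4/945, …
g: a_k = 0, -2, 0, 1/3, 0, -1/60, 0, 1/2520, 0, -1/181440, …
Weyl lclm of L_f,L_g ⇒ L₀ (ord ≤ 3).
h=∫₀ˣh₀: take L = L₀·Dx.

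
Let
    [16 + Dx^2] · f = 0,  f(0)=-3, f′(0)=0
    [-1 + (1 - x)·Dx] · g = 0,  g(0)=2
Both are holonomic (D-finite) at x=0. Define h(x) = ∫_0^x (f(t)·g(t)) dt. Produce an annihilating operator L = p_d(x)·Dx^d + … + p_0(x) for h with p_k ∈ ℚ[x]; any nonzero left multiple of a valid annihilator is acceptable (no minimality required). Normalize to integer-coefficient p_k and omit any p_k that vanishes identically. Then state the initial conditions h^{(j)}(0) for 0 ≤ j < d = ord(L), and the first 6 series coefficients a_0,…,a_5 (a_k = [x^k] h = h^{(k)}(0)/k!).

L = (-16 + 16·x)·Dx + 2·Dx^2 + (-1 + x)·Dx^3  (order 3).
h: a_k = 0, -6, -3, 14, 21/2, -22/5, …
ICs: h(0) = 0, h′(0) = -6, h′′(0) = -6.

f: a_k = -3, 0, 24, 0, -32, 0, …
g: a_k = 2, 2, 2, 2, 2, 2, …
Sym-product of L_f,L_g gives L₀ (≤ ord 2).
∫: right-multiply L₀ by Dx.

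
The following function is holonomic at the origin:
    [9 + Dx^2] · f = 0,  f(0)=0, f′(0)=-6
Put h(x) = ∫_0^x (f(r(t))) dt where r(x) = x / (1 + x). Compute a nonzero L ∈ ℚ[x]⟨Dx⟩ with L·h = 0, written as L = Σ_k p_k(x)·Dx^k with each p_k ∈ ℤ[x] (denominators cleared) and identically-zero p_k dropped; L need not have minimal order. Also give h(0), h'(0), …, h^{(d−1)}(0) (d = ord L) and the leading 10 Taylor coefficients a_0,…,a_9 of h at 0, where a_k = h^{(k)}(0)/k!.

L = 9·Dx + (2 + 6·x + 6·x^2 + 2·x^3)·Dx^2 + (1 + 4·x + 6·x^2 + 4·x^3 + x^4)·Dx^3  (order 3).
h: a_k = 0, 0, -3, 2, 3/4, -21/5, 293/40, -255/28, 19353/2240, -631/120, …
ICs: h(0) = 0, h′(0) = 0, h′′(0) = -6.

f: a_k = 0, -6, 0, 9, 0, -81/20, 0, 243/280, 0, -243/2240, …
h₀=f(r): pull back L_f along r ⇒ L₀.
h=∫₀ˣh₀: take L = L₀·Dx.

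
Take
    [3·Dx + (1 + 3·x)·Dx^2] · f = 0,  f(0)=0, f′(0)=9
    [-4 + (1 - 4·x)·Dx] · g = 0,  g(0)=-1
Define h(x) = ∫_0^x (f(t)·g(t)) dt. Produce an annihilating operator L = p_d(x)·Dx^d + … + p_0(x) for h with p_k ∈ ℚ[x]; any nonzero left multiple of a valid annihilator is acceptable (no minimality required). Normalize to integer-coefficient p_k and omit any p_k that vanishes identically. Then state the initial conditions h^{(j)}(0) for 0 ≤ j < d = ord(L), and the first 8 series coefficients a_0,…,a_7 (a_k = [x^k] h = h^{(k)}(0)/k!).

L = 12·Dx + (5 + 36·x)·Dx^2 + (-1 + x + 12·x^2)·Dx^3  (order 3).
h: a_k = 0, 0, -9/2, -15/2, -117/4, -1629/20, -1479/5, -9621/10, …
ICs: h(0) = 0, h′(0) = 0, h′′(0) = -9.

f: a_k = 0, 9, -27/2, 27, -243/4, 729/5, -729/2, 6561/7, …
g: a_k = -1, -4, -16, -64, -256, -1024, -4096, -16384, …
h₀=f·g: eliminate ⇒ L₀, order ≤ 2·1.
h=∫₀ˣh₀: take L = L₀·Dx.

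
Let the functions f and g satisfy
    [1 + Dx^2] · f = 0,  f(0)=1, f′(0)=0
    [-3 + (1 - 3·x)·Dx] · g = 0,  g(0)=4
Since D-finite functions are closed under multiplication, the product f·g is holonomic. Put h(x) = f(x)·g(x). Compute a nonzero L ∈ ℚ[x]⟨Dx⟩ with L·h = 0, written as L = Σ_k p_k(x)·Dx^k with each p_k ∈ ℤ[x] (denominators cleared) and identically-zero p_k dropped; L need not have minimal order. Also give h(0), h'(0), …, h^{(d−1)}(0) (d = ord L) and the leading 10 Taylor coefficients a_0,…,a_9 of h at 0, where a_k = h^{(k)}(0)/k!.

f: a_k = 1, 0, -1/2, 0, 1/24, 0, -1/720, 0, 1/40320, 0, …
g: a_k = 4, 12, 36, 108, 324, 972, 2916, 8748, 26244, 78732, …
Product ⇒ symmetric product L₀, ord ≤ 2.
L = (-1 + 3·x) + 6·Dx + (-1 + 3·x)·Dx^2  (order 2).
h: a_k = 4, 12, 34, 102, 1837/6, 1837/2, 495989/180, 495989/60, 249978457/10080, 249978457/3360, …
ICs: h(0) = 4, h′(0) = 12.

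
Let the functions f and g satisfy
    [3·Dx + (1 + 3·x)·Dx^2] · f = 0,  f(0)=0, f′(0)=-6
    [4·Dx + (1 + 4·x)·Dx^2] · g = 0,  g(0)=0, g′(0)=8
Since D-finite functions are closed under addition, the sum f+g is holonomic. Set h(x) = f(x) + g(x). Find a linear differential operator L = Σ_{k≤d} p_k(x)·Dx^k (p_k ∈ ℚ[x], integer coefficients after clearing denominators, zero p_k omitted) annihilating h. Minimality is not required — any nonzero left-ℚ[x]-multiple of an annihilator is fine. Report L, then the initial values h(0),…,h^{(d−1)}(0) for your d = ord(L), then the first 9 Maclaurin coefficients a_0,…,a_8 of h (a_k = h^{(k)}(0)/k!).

f: a_k = 0, -6, 9, -18, 81/2, -486/5, 243, -4374/7, 6561/4, …
g: a_k = 0, 8, -16, 128/3, -128, 2048/5, -4096/3, 32768/7, -16384, …
h₀=f+g: left-lcm gives L₀, ord ≤ 4.
L = 24·Dx + (14 + 48·x)·Dx^2 + (1 + 7·x + 12·x^2)·Dx^3  (order 3).
h: a_k = 0, 2, -7, 74/3, -175/2, 1562/5, -3367/3, 28394/7, -58975/4, …
ICs: h(0) = 0, h′(0) = 2, h′′(0) = -14.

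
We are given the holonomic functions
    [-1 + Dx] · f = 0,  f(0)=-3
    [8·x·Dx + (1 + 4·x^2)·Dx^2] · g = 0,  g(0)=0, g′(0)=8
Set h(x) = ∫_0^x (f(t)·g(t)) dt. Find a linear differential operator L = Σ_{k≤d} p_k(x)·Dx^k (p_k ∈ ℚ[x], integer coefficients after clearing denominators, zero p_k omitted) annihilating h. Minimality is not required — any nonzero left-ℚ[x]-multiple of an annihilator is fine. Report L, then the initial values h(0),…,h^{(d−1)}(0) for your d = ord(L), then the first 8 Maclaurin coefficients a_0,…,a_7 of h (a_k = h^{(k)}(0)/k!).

f: a_k = -3, -3, -3/2, -1/2, -1/8, -1/40, -1/240, -1/1680, …
g: a_k = 0, 8, 0, -32/3, 0, 128/5, 0, -512/7, …
Product ⇒ symmetric product L₀, ord ≤ 2.
h=∫₀ˣh₀: take L = L₀·Dx.
L = (1 - 8·x + 4·x^2)·Dx + (-2 + 8·x - 8·x^2)·Dx^2 + (1 + 4·x^2)·Dx^3  (order 3).
h: a_k = 0, 0, -12, -8, 5, 28/5, -103/10, -215/21, …
ICs: h(0) = 0, h′(0) = 0, h′′(0) = -24.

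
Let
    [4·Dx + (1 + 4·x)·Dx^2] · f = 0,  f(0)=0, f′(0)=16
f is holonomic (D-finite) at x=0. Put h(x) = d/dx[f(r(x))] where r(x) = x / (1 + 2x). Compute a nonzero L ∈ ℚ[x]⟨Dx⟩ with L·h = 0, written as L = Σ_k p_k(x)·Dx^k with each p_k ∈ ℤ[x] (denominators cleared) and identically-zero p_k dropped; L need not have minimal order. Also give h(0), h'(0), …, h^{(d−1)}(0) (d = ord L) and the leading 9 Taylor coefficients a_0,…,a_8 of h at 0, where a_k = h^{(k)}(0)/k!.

f: a_k = 0, 16, -32, 256/3, -256, 4096/5, -8192/3, 65536/7, -32768, …
f∘r: x↦r, Dx↦Dx/r' in L_f ⇒ L₀.
Derive L from L₀ (diff closure).
L = (8 + 24·x) + (1 + 8·x + 12·x^2)·Dx  (order 1).
h: a_k = 16, -128, 832, -5120, 30976, -186368, 1119232, -6717440, 40308736, …
ICs: h(0) = 16.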